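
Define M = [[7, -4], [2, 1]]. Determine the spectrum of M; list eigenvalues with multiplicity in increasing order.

Characteristic polynomial: p(r) = r^2 - 8r + 15 = (r - 5)(r - 3).
Roots (with multiplicity): 3, 5.

3, 5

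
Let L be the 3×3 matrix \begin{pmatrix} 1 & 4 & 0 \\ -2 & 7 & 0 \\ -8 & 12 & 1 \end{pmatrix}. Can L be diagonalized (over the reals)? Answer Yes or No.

Yes

Characteristic polynomial: p(μ) = μ^3 - 9μ^2 + 23μ - 15 = (μ - 5)(μ - 3)(μ - 1).
All 3 eigenvalues are distinct, so L is diagonalizable.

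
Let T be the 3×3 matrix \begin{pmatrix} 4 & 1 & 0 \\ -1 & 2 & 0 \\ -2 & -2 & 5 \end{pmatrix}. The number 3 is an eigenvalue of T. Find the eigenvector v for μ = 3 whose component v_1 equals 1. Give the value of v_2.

T − 3I = [[1, 1, 0], [-1, -1, 0], [-2, -2, 2]].
Solving (T − 3I)v = 0 gives the eigenspace spanned by (1, -1, 0).
With v_1 = 1, v = (1, -1, 0), so v_2 = -1.

-1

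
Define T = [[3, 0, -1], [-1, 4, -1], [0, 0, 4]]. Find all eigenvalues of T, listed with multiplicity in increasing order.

Characteristic polynomial: p(μ) = μ^3 - 11μ^2 + 40μ - 48 = (μ - 4)^2(μ - 3).
Roots (with multiplicity): 3, 4, 4.

3, 4, 4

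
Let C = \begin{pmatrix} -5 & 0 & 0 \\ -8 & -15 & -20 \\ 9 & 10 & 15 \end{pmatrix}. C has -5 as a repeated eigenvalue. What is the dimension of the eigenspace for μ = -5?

C + 5I = [[0, 0, 0], [-8, -10, -20], [9, 10, 20]].
This matrix has rank 2, so its null space has dimension 3 − 2 = 1.

1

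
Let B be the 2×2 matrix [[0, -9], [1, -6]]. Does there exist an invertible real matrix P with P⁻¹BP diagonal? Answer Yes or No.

No

Characteristic polynomial: p(λ) = λ^2 + 6λ + 9 = (λ + 3)^2.
λ = -3 has algebraic multiplicity 2; rank(B + 3I) = 1, so geometric multiplicity = 1.
Geometric multiplicity < algebraic multiplicity, so B is not diagonalizable.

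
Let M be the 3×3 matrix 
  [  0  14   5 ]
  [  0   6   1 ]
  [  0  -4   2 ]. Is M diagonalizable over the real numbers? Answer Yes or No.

Characteristic polynomial: p(λ) = λ^3 - 8λ^2 + 16λ = λ(λ - 4)^2.
λ = 4 has algebraic multiplicity 2; rank(M − 4I) = 2, so geometric multiplicity = 1.
Geometric multiplicity < algebraic multiplicity, so M is not diagonalizable.

No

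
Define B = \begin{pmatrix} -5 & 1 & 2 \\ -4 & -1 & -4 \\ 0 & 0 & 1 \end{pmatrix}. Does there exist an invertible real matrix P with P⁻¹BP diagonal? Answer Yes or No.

No

Characteristic polynomial: p(μ) = μ^3 + 5μ^2 + 3μ - 9 = (μ - 1)(μ + 3)^2.
μ = -3 has algebraic multiplicity 2; rank(B + 3I) = 2, so geometric multiplicity = 1.
Geometric multiplicity < algebraic multiplicity, so B is not diagonalizable.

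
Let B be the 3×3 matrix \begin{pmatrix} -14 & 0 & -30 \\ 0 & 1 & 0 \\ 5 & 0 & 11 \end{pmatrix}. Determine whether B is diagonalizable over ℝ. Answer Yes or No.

Characteristic polynomial: p(λ) = λ^3 + 2λ^2 - 7λ + 4 = (λ - 1)^2(λ + 4).
λ = 1 has algebraic multiplicity 2; rank(B − 1I) = 1, so geometric multiplicity = 2.
Every eigenvalue has geometric = algebraic multiplicity, so B is diagonalizable.

Yes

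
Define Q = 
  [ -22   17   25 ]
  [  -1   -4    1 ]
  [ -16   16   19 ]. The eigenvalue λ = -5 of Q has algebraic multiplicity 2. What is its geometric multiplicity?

Q + 5I = [[-17, 17, 25], [-1, 1, 1], [-16, 16, 24]].
This matrix has rank 2, so its null space has dimension 3 − 2 = 1.

1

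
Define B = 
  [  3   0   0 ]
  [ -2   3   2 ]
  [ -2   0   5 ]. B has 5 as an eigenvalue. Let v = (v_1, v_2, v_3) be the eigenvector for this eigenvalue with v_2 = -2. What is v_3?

-2

B − 5I = [[-2, 0, 0], [-2, -2, 2], [-2, 0, 0]].
Solving (B − 5I)v = 0 gives the eigenspace spanned by (0, -2, -2).
With v_2 = -2, v = (0, -2, -2), so v_3 = -2.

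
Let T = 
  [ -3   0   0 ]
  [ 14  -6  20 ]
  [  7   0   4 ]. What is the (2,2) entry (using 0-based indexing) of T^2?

Characteristic polynomial: λ^3 + 5λ^2 - 18λ - 72 = (λ - 4)(λ + 3)(λ + 6), so the eigenvalues are -6, -3, 4.
λ=-3: eigenvector (1, -2, -1).
λ=-6: eigenvector (0, 1, 0).
λ=4: eigenvector (0, 2, 1).
P = [[1, 0, 0], [-2, 1, 2], [-1, 0, 1]], D = diag(-3, -6, 4), P⁻¹ = [[1, 0, 0], [0, 1, -2], [1, 0, 1]].
T² = P·diag(9, 36, 16)·P⁻¹ = [[9, 0, 0], [14, 36, -40], [7, 0, 16]].
The requested entry is 16.

16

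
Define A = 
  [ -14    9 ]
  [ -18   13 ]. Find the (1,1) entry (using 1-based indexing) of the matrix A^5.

-7274

Characteristic polynomial: μ^2 + μ - 20 = (μ - 4)(μ + 5), so the eigenvalues are -5, 4.
μ=-5: eigenvector (1, 1).
μ=4: eigenvector (1, 2).
P = [[1, 1], [1, 2]], D = diag(-5, 4), P⁻¹ = [[2, -1], [-1, 1]].
A⁵ = P·diag(-3125, 1024)·P⁻¹ = [[-7274, 4149], [-8298, 5173]].
The requested entry is -7274.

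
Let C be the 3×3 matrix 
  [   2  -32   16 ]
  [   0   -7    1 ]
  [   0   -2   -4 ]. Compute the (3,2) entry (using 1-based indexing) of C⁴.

1342

Characteristic polynomial: λ^3 + 9λ^2 + 8λ - 60 = (λ - 2)(λ + 5)(λ + 6), so the eigenvalues are -6, -5, 2.
λ=2: eigenvector (1, 0, 0).
λ=-5: eigenvector (0, 1, 2).
λ=-6: eigenvector (-2, -1, -1).
P = [[1, 0, -2], [0, 1, -1], [0, 2, -1]], D = diag(2, -5, -6), P⁻¹ = [[1, -4, 2], [0, -1, 1], [0, -2, 1]].
C⁴ = P·diag(16, 625, 1296)·P⁻¹ = [[16, 5120, -2560], [0, 1967, -671], [0, 1342, -46]].
The requested entry is 1342.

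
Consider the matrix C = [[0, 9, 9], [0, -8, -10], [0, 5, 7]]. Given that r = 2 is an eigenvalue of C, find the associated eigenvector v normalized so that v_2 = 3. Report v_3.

C − 2I = [[-2, 9, 9], [0, -10, -10], [0, 5, 5]].
Solving (C − 2I)v = 0 gives the eigenspace spanned by (0, 3, -3).
With v_2 = 3, v = (0, 3, -3), so v_3 = -3.

-3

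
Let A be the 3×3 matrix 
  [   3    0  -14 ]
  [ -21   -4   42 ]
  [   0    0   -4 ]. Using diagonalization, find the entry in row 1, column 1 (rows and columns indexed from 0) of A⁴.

256

Characteristic polynomial: t^3 + 5t^2 - 8t - 48 = (t - 3)(t + 4)^2, so the eigenvalues are -4, -4, 3.
t=3: eigenvector (1, -3, 0).
t=-4: eigenvector (0, 1, 0).
t=-4: eigenvector (2, -2, 1).
P = [[1, 0, 2], [-3, 1, -2], [0, 0, 1]], D = diag(3, -4, -4), P⁻¹ = [[1, 0, -2], [3, 1, -4], [0, 0, 1]].
A⁴ = P·diag(81, 256, 256)·P⁻¹ = [[81, 0, 350], [525, 256, -1050], [0, 0, 256]].
The requested entry is 256.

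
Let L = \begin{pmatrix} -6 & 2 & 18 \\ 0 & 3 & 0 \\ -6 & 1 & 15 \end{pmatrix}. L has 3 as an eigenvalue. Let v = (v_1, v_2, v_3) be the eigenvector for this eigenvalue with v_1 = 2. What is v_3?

1

L − 3I = [[-9, 2, 18], [0, 0, 0], [-6, 1, 12]].
Solving (L − 3I)v = 0 gives the eigenspace spanned by (2, 0, 1).
With v_1 = 2, v = (2, 0, 1), so v_3 = 1.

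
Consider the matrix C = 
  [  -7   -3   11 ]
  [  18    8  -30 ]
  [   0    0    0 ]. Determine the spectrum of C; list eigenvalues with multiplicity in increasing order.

-1, 0, 2

Characteristic polynomial: p(t) = t^3 - t^2 - 2t = t(t - 2)(t + 1).
Roots (with multiplicity): -1, 0, 2.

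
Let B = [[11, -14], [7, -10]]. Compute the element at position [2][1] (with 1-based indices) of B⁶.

Characteristic polynomial: t^2 - t - 12 = (t - 4)(t + 3), so the eigenvalues are -3, 4.
t=4: eigenvector (2, 1).
t=-3: eigenvector (-1, -1).
P = [[2, -1], [1, -1]], D = diag(4, -3), P⁻¹ = [[1, -1], [1, -2]].
B⁶ = P·diag(4096, 729)·P⁻¹ = [[7463, -6734], [3367, -2638]].
The requested entry is 3367.

3367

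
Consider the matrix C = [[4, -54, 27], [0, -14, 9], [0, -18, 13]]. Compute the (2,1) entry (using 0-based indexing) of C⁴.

Characteristic polynomial: λ^3 - 3λ^2 - 24λ + 80 = (λ - 4)^2(λ + 5), so the eigenvalues are -5, 4, 4.
λ=4: eigenvector (1, 0, 0).
λ=4: eigenvector (5, 1, 2).
λ=-5: eigenvector (-3, -1, -1).
P = [[1, 5, -3], [0, 1, -1], [0, 2, -1]], D = diag(4, 4, -5), P⁻¹ = [[1, -1, -2], [0, -1, 1], [0, -2, 1]].
C⁴ = P·diag(256, 256, 625)·P⁻¹ = [[256, 2214, -1107], [0, 994, -369], [0, 738, -113]].
The requested entry is 738.

738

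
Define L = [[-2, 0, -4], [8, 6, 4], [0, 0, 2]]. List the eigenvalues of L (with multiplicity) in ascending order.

Characteristic polynomial: p(r) = r^3 - 6r^2 - 4r + 24 = (r - 6)(r - 2)(r + 2).
Roots (with multiplicity): -2, 2, 6.

-2, 2, 6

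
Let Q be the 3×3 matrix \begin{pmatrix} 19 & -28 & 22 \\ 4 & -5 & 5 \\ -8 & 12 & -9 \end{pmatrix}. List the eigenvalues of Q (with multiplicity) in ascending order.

Characteristic polynomial: p(t) = t^3 - 5t^2 + 7t - 3 = (t - 3)(t - 1)^2.
Roots (with multiplicity): 1, 1, 3.

1, 1, 3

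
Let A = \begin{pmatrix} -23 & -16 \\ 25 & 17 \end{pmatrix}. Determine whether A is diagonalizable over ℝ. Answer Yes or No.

Characteristic polynomial: p(λ) = λ^2 + 6λ + 9 = (λ + 3)^2.
λ = -3 has algebraic multiplicity 2; rank(A + 3I) = 1, so geometric multiplicity = 1.
Geometric multiplicity < algebraic multiplicity, so A is not diagonalizable.

No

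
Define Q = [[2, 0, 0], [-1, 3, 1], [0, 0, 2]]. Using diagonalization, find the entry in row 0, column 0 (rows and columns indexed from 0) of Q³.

Characteristic polynomial: t^3 - 7t^2 + 16t - 12 = (t - 3)(t - 2)^2, so the eigenvalues are 2, 2, 3.
t=2: eigenvector (1, 1, 0).
t=3: eigenvector (0, 1, 0).
t=2: eigenvector (1, 0, 1).
P = [[1, 0, 1], [1, 1, 0], [0, 0, 1]], D = diag(2, 3, 2), P⁻¹ = [[1, 0, -1], [-1, 1, 1], [0, 0, 1]].
Q³ = P·diag(8, 27, 8)·P⁻¹ = [[8, 0, 0], [-19, 27, 19], [0, 0, 8]].
The requested entry is 8.

8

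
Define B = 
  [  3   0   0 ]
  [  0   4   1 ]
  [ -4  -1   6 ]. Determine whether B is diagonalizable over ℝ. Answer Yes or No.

Characteristic polynomial: p(r) = r^3 - 13r^2 + 55r - 75 = (r - 5)^2(r - 3).
r = 5 has algebraic multiplicity 2; rank(B − 5I) = 2, so geometric multiplicity = 1.
Geometric multiplicity < algebraic multiplicity, so B is not diagonalizable.

No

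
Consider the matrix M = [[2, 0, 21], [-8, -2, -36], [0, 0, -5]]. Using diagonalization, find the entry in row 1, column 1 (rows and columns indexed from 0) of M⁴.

Characteristic polynomial: t^3 + 5t^2 - 4t - 20 = (t - 2)(t + 2)(t + 5), so the eigenvalues are -5, -2, 2.
t=-2: eigenvector (0, 1, 0).
t=2: eigenvector (1, -2, 0).
t=-5: eigenvector (-3, 4, 1).
P = [[0, 1, -3], [1, -2, 4], [0, 0, 1]], D = diag(-2, 2, -5), P⁻¹ = [[2, 1, 2], [1, 0, 3], [0, 0, 1]].
M⁴ = P·diag(16, 16, 625)·P⁻¹ = [[16, 0, -1827], [0, 16, 2436], [0, 0, 625]].
The requested entry is 16.

16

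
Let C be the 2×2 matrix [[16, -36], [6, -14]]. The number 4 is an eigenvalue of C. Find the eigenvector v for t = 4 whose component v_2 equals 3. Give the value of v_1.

C − 4I = [[12, -36], [6, -18]].
Solving (C − 4I)v = 0 gives the eigenspace spanned by (9, 3).
With v_2 = 3, v = (9, 3), so v_1 = 9.

9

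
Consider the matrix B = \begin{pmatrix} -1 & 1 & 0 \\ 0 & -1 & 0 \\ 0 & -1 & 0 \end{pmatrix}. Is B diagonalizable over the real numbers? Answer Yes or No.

No

Characteristic polynomial: p(s) = s^3 + 2s^2 + s = s(s + 1)^2.
s = -1 has algebraic multiplicity 2; rank(B + 1I) = 2, so geometric multiplicity = 1.
Geometric multiplicity < algebraic multiplicity, so B is not diagonalizable.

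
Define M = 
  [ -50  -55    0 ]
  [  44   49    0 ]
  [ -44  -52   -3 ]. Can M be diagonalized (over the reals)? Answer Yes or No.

Characteristic polynomial: p(μ) = μ^3 + 4μ^2 - 27μ - 90 = (μ - 5)(μ + 3)(μ + 6).
All 3 eigenvalues are distinct, so M is diagonalizable.

Yes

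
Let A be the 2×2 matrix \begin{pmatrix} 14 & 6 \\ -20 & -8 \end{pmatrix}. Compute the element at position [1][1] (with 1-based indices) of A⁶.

Characteristic polynomial: s^2 - 6s + 8 = (s - 4)(s - 2), so the eigenvalues are 2, 4.
s=4: eigenvector (3, -5).
s=2: eigenvector (1, -2).
P = [[3, 1], [-5, -2]], D = diag(4, 2), P⁻¹ = [[2, 1], [-5, -3]].
A⁶ = P·diag(4096, 64)·P⁻¹ = [[24256, 12096], [-40320, -20096]].
The requested entry is 24256.

24256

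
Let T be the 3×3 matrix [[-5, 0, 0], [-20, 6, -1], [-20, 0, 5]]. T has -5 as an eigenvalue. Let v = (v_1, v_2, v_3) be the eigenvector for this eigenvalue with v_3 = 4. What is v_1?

T + 5I = [[0, 0, 0], [-20, 11, -1], [-20, 0, 10]].
Solving (T + 5I)v = 0 gives the eigenspace spanned by (2, 4, 4).
With v_3 = 4, v = (2, 4, 4), so v_1 = 2.

2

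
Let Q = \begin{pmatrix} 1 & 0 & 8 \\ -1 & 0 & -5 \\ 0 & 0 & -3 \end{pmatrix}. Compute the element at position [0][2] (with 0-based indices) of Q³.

56

Characteristic polynomial: r^3 + 2r^2 - 3r = r(r - 1)(r + 3), so the eigenvalues are -3, 0, 1.
r=-3: eigenvector (-2, 1, 1).
r=0: eigenvector (0, 1, 0).
r=1: eigenvector (1, -1, 0).
P = [[-2, 0, 1], [1, 1, -1], [1, 0, 0]], D = diag(-3, 0, 1), P⁻¹ = [[0, 0, 1], [1, 1, 1], [1, 0, 2]].
Q³ = P·diag(-27, 0, 1)·P⁻¹ = [[1, 0, 56], [-1, 0, -29], [0, 0, -27]].
The requested entry is 56.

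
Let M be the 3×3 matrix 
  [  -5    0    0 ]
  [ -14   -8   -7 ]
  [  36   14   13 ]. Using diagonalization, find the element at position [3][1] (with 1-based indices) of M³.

Characteristic polynomial: μ^3 - 31μ - 30 = (μ - 6)(μ + 1)(μ + 5), so the eigenvalues are -5, -1, 6.
μ=-5: eigenvector (1, 0, -2).
μ=6: eigenvector (0, -1, 2).
μ=-1: eigenvector (0, -1, 1).
P = [[1, 0, 0], [0, -1, -1], [-2, 2, 1]], D = diag(-5, 6, -1), P⁻¹ = [[1, 0, 0], [2, 1, 1], [-2, -2, -1]].
M³ = P·diag(-125, 216, -1)·P⁻¹ = [[-125, 0, 0], [-434, -218, -217], [1116, 434, 433]].
The requested entry is 1116.

1116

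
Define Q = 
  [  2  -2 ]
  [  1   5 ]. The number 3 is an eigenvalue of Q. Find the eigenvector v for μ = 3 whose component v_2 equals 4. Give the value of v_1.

-8

Q − 3I = [[-1, -2], [1, 2]].
Solving (Q − 3I)v = 0 gives the eigenspace spanned by (-8, 4).
With v_2 = 4, v = (-8, 4), so v_1 = -8.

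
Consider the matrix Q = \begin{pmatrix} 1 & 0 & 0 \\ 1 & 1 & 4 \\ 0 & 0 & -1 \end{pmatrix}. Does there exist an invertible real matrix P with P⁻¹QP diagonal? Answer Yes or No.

No

Characteristic polynomial: p(t) = t^3 - t^2 - t + 1 = (t - 1)^2(t + 1).
t = 1 has algebraic multiplicity 2; rank(Q − 1I) = 2, so geometric multiplicity = 1.
Geometric multiplicity < algebraic multiplicity, so Q is not diagonalizable.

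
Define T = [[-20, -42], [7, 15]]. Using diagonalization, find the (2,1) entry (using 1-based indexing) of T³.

Characteristic polynomial: μ^2 + 5μ - 6 = (μ - 1)(μ + 6), so the eigenvalues are -6, 1.
μ=1: eigenvector (-2, 1).
μ=-6: eigenvector (-3, 1).
P = [[-2, -3], [1, 1]], D = diag(1, -6), P⁻¹ = [[1, 3], [-1, -2]].
T³ = P·diag(1, -216)·P⁻¹ = [[-650, -1302], [217, 435]].
The requested entry is 217.

217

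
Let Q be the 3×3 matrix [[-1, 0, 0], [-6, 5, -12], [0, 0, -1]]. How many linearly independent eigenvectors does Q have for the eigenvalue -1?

2

Q + 1I = [[0, 0, 0], [-6, 6, -12], [0, 0, 0]].
This matrix has rank 1, so its null space has dimension 3 − 1 = 2.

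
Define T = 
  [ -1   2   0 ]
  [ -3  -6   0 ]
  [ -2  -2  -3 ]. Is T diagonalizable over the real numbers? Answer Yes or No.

Characteristic polynomial: p(λ) = λ^3 + 10λ^2 + 33λ + 36 = (λ + 3)^2(λ + 4).
λ = -3 has algebraic multiplicity 2; rank(T + 3I) = 1, so geometric multiplicity = 2.
Every eigenvalue has geometric = algebraic multiplicity, so T is diagonalizable.

Yes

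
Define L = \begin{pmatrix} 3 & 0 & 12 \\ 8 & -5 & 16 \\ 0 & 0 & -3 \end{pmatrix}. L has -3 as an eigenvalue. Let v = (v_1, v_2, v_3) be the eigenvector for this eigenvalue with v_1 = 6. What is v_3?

-3

L + 3I = [[6, 0, 12], [8, -2, 16], [0, 0, 0]].
Solving (L + 3I)v = 0 gives the eigenspace spanned by (6, 0, -3).
With v_1 = 6, v = (6, 0, -3), so v_3 = -3.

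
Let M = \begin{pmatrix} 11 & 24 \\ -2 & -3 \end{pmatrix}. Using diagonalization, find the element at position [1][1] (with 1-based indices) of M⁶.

60313

Characteristic polynomial: t^2 - 8t + 15 = (t - 5)(t - 3), so the eigenvalues are 3, 5.
t=3: eigenvector (-3, 1).
t=5: eigenvector (4, -1).
P = [[-3, 4], [1, -1]], D = diag(3, 5), P⁻¹ = [[1, 4], [1, 3]].
M⁶ = P·diag(729, 15625)·P⁻¹ = [[60313, 178752], [-14896, -43959]].
The requested entry is 60313.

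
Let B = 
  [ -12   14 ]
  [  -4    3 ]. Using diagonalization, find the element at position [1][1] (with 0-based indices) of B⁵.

13683

Characteristic polynomial: t^2 + 9t + 20 = (t + 4)(t + 5), so the eigenvalues are -5, -4.
t=-5: eigenvector (2, 1).
t=-4: eigenvector (-7, -4).
P = [[2, -7], [1, -4]], D = diag(-5, -4), P⁻¹ = [[4, -7], [1, -2]].
B⁵ = P·diag(-3125, -1024)·P⁻¹ = [[-17832, 29414], [-8404, 13683]].
The requested entry is 13683.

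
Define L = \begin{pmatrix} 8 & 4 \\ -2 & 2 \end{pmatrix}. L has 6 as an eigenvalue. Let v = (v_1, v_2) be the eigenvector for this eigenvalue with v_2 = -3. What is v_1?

L − 6I = [[2, 4], [-2, -4]].
Solving (L − 6I)v = 0 gives the eigenspace spanned by (6, -3).
With v_2 = -3, v = (6, -3), so v_1 = 6.

6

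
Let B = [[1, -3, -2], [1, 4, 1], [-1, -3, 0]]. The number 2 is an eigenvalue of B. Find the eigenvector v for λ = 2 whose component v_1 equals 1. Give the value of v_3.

1

B − 2I = [[-1, -3, -2], [1, 2, 1], [-1, -3, -2]].
Solving (B − 2I)v = 0 gives the eigenspace spanned by (1, -1, 1).
With v_1 = 1, v = (1, -1, 1), so v_3 = 1.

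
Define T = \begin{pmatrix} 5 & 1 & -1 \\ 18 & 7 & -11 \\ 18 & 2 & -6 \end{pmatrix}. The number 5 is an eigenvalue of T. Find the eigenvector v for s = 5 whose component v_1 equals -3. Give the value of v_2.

T − 5I = [[0, 1, -1], [18, 2, -11], [18, 2, -11]].
Solving (T − 5I)v = 0 gives the eigenspace spanned by (-3, -6, -6).
With v_1 = -3, v = (-3, -6, -6), so v_2 = -6.

-6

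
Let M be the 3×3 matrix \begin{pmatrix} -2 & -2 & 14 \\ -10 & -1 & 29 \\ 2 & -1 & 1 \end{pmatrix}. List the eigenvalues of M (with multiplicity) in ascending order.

Characteristic polynomial: p(λ) = λ^3 + 2λ^2 - 20λ + 24 = (λ - 2)^2(λ + 6).
Roots (with multiplicity): -6, 2, 2.

-6, 2, 2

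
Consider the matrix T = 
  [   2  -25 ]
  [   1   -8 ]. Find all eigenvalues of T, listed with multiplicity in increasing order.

-3, -3

Characteristic polynomial: p(r) = r^2 + 6r + 9 = (r + 3)^2.
Roots (with multiplicity): -3, -3.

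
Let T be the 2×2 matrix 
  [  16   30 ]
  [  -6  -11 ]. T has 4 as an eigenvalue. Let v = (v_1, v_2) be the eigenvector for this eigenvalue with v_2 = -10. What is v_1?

T − 4I = [[12, 30], [-6, -15]].
Solving (T − 4I)v = 0 gives the eigenspace spanned by (25, -10).
With v_2 = -10, v = (25, -10), so v_1 = 25.

25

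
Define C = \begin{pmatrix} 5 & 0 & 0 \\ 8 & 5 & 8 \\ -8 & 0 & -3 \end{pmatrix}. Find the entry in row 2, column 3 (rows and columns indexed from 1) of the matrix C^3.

Characteristic polynomial: t^3 - 7t^2 - 5t + 75 = (t - 5)^2(t + 3), so the eigenvalues are -3, 5, 5.
t=5: eigenvector (1, 0, -1).
t=5: eigenvector (0, 1, 0).
t=-3: eigenvector (0, -1, 1).
P = [[1, 0, 0], [0, 1, -1], [-1, 0, 1]], D = diag(5, 5, -3), P⁻¹ = [[1, 0, 0], [1, 1, 1], [1, 0, 1]].
C³ = P·diag(125, 125, -27)·P⁻¹ = [[125, 0, 0], [152, 125, 152], [-152, 0, -27]].
The requested entry is 152.

152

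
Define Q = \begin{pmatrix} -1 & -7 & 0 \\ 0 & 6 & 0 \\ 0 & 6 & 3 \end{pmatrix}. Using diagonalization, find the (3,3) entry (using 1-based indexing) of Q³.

27

Characteristic polynomial: μ^3 - 8μ^2 + 9μ + 18 = (μ - 6)(μ - 3)(μ + 1), so the eigenvalues are -1, 3, 6.
μ=6: eigenvector (1, -1, -2).
μ=-1: eigenvector (1, 0, 0).
μ=3: eigenvector (0, 0, 1).
P = [[1, 1, 0], [-1, 0, 0], [-2, 0, 1]], D = diag(6, -1, 3), P⁻¹ = [[0, -1, 0], [1, 1, 0], [0, -2, 1]].
Q³ = P·diag(216, -1, 27)·P⁻¹ = [[-1, -217, 0], [0, 216, 0], [0, 378, 27]].
The requested entry is 27.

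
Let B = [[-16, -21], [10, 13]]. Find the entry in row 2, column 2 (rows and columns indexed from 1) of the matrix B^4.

-209

Characteristic polynomial: λ^2 + 3λ + 2 = (λ + 1)(λ + 2), so the eigenvalues are -2, -1.
λ=-1: eigenvector (7, -5).
λ=-2: eigenvector (-3, 2).
P = [[7, -3], [-5, 2]], D = diag(-1, -2), P⁻¹ = [[-2, -3], [-5, -7]].
B⁴ = P·diag(1, 16)·P⁻¹ = [[226, 315], [-150, -209]].
The requested entry is -209.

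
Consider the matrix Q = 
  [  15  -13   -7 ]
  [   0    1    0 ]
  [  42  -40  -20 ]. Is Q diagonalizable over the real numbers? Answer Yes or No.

No

Characteristic polynomial: p(t) = t^3 + 4t^2 - 11t + 6 = (t - 1)^2(t + 6).
t = 1 has algebraic multiplicity 2; rank(Q − 1I) = 2, so geometric multiplicity = 1.
Geometric multiplicity < algebraic multiplicity, so Q is not diagonalizable.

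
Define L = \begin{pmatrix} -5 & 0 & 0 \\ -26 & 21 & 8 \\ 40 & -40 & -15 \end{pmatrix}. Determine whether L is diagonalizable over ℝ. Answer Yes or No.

Yes

Characteristic polynomial: p(s) = s^3 - s^2 - 25s + 25 = (s - 5)(s - 1)(s + 5).
All 3 eigenvalues are distinct, so L is diagonalizable.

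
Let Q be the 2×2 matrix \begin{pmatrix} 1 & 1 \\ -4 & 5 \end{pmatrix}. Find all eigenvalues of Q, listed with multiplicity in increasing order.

Characteristic polynomial: p(t) = t^2 - 6t + 9 = (t - 3)^2.
Roots (with multiplicity): 3, 3.

3, 3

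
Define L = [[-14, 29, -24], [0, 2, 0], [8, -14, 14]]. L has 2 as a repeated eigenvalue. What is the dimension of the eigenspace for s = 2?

L − 2I = [[-16, 29, -24], [0, 0, 0], [8, -14, 12]].
This matrix has rank 2, so its null space has dimension 3 − 2 = 1.

1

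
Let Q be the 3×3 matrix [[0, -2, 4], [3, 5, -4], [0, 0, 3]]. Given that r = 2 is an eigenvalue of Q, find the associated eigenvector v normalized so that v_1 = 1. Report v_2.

Q − 2I = [[-2, -2, 4], [3, 3, -4], [0, 0, 1]].
Solving (Q − 2I)v = 0 gives the eigenspace spanned by (1, -1, 0).
With v_1 = 1, v = (1, -1, 0), so v_2 = -1.

-1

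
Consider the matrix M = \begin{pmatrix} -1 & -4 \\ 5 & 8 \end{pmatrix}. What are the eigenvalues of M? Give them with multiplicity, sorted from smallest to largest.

3, 4

Characteristic polynomial: p(t) = t^2 - 7t + 12 = (t - 4)(t - 3).
Roots (with multiplicity): 3, 4.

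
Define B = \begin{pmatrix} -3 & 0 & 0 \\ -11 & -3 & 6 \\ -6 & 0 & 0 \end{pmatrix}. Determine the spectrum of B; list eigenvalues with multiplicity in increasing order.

-3, -3, 0

Characteristic polynomial: p(μ) = μ^3 + 6μ^2 + 9μ = μ(μ + 3)^2.
Roots (with multiplicity): -3, -3, 0.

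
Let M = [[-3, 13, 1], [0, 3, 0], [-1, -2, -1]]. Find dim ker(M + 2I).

1

M + 2I = [[-1, 13, 1], [0, 5, 0], [-1, -2, 1]].
This matrix has rank 2, so its null space has dimension 3 − 2 = 1.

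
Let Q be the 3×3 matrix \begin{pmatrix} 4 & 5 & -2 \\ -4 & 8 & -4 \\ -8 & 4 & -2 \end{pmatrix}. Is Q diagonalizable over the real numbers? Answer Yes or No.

No

Characteristic polynomial: p(s) = s^3 - 10s^2 + 28s - 24 = (s - 6)(s - 2)^2.
s = 2 has algebraic multiplicity 2; rank(Q − 2I) = 2, so geometric multiplicity = 1.
Geometric multiplicity < algebraic multiplicity, so Q is not diagonalizable.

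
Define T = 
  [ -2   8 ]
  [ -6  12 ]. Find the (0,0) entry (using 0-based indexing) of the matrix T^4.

-2864

Characteristic polynomial: s^2 - 10s + 24 = (s - 6)(s - 4), so the eigenvalues are 4, 6.
s=6: eigenvector (1, 1).
s=4: eigenvector (4, 3).
P = [[1, 4], [1, 3]], D = diag(6, 4), P⁻¹ = [[-3, 4], [1, -1]].
T⁴ = P·diag(1296, 256)·P⁻¹ = [[-2864, 4160], [-3120, 4416]].
The requested entry is -2864.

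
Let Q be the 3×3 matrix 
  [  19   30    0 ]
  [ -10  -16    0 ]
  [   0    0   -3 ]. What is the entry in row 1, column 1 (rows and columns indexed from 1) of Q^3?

Characteristic polynomial: r^3 - 13r - 12 = (r - 4)(r + 1)(r + 3), so the eigenvalues are -3, -1, 4.
r=-3: eigenvector (0, 0, 1).
r=4: eigenvector (-2, 1, 0).
r=-1: eigenvector (-3, 2, 0).
P = [[0, -2, -3], [0, 1, 2], [1, 0, 0]], D = diag(-3, 4, -1), P⁻¹ = [[0, 0, 1], [-2, -3, 0], [1, 2, 0]].
Q³ = P·diag(-27, 64, -1)·P⁻¹ = [[259, 390, 0], [-130, -196, 0], [0, 0, -27]].
The requested entry is 259.

259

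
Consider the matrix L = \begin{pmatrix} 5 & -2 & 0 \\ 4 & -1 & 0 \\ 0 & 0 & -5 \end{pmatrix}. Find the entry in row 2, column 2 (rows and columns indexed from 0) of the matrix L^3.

Characteristic polynomial: t^3 + t^2 - 17t + 15 = (t - 3)(t - 1)(t + 5), so the eigenvalues are -5, 1, 3.
t=3: eigenvector (-1, -1, 0).
t=1: eigenvector (1, 2, 0).
t=-5: eigenvector (0, 0, 1).
P = [[-1, 1, 0], [-1, 2, 0], [0, 0, 1]], D = diag(3, 1, -5), P⁻¹ = [[-2, 1, 0], [-1, 1, 0], [0, 0, 1]].
L³ = P·diag(27, 1, -125)·P⁻¹ = [[53, -26, 0], [52, -25, 0], [0, 0, -125]].
The requested entry is -125.

-125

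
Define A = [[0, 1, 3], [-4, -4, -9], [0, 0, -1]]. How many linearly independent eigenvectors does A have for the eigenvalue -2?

A + 2I = [[2, 1, 3], [-4, -2, -9], [0, 0, 1]].
This matrix has rank 2, so its null space has dimension 3 − 2 = 1.

1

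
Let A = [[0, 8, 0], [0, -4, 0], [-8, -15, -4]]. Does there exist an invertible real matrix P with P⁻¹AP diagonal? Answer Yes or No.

No

Characteristic polynomial: p(λ) = λ^3 + 8λ^2 + 16λ = λ(λ + 4)^2.
λ = -4 has algebraic multiplicity 2; rank(A + 4I) = 2, so geometric multiplicity = 1.
Geometric multiplicity < algebraic multiplicity, so A is not diagonalizable.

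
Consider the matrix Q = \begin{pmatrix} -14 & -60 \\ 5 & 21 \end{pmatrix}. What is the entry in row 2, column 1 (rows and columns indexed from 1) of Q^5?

Characteristic polynomial: λ^2 - 7λ + 6 = (λ - 6)(λ - 1), so the eigenvalues are 1, 6.
λ=6: eigenvector (-3, 1).
λ=1: eigenvector (-4, 1).
P = [[-3, -4], [1, 1]], D = diag(6, 1), P⁻¹ = [[1, 4], [-1, -3]].
Q⁵ = P·diag(7776, 1)·P⁻¹ = [[-23324, -93300], [7775, 31101]].
The requested entry is 7775.

7775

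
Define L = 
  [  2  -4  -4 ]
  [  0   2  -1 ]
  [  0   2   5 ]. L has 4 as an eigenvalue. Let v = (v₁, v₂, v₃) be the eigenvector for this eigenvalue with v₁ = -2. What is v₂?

L − 4I = [[-2, -4, -4], [0, -2, -1], [0, 2, 1]].
Solving (L − 4I)v = 0 gives the eigenspace spanned by (-2, -1, 2).
With v₁ = -2, v = (-2, -1, 2), so v₂ = -1.

-1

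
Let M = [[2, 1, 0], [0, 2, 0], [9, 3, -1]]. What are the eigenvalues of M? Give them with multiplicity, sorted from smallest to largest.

Characteristic polynomial: p(λ) = λ^3 - 3λ^2 + 4 = (λ - 2)^2(λ + 1).
Roots (with multiplicity): -1, 2, 2.

-1, 2, 2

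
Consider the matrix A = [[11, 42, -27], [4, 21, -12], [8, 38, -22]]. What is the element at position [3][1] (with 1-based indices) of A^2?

Characteristic polynomial: λ^3 - 10λ^2 + 31λ - 30 = (λ - 5)(λ - 3)(λ - 2), so the eigenvalues are 2, 3, 5.
λ=3: eigenvector (-3, -2, -4).
λ=5: eigenvector (2, 1, 2).
λ=2: eigenvector (3, 0, 1).
P = [[-3, 2, 3], [-2, 1, 0], [-4, 2, 1]], D = diag(3, 5, 2), P⁻¹ = [[1, 4, -3], [2, 9, -6], [0, -2, 1]].
A² = P·diag(9, 25, 4)·P⁻¹ = [[73, 318, -207], [32, 153, -96], [64, 298, -188]].
The requested entry is 64.

64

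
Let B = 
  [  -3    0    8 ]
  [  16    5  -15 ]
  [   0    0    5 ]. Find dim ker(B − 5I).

1

B − 5I = [[-8, 0, 8], [16, 0, -15], [0, 0, 0]].
This matrix has rank 2, so its null space has dimension 3 − 2 = 1.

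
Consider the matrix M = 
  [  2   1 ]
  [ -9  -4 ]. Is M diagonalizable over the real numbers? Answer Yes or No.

Characteristic polynomial: p(t) = t^2 + 2t + 1 = (t + 1)^2.
t = -1 has algebraic multiplicity 2; rank(M + 1I) = 1, so geometric multiplicity = 1.
Geometric multiplicity < algebraic multiplicity, so M is not diagonalizable.

No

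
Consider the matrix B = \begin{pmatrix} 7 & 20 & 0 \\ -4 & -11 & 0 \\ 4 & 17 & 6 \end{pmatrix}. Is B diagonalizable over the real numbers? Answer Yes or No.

Yes

Characteristic polynomial: p(μ) = μ^3 - 2μ^2 - 21μ - 18 = (μ - 6)(μ + 1)(μ + 3).
All 3 eigenvalues are distinct, so B is diagonalizable.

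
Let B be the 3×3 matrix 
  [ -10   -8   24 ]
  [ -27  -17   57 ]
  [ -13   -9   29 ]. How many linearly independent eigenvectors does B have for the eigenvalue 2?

B − 2I = [[-12, -8, 24], [-27, -19, 57], [-13, -9, 27]].
This matrix has rank 2, so its null space has dimension 3 − 2 = 1.

1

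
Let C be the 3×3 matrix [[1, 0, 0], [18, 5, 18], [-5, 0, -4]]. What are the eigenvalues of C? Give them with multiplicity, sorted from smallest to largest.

-4, 1, 5

Characteristic polynomial: p(t) = t^3 - 2t^2 - 19t + 20 = (t - 5)(t - 1)(t + 4).
Roots (with multiplicity): -4, 1, 5.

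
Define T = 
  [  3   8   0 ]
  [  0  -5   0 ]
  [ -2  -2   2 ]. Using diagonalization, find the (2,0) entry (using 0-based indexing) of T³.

-38

Characteristic polynomial: λ^3 - 19λ + 30 = (λ - 3)(λ - 2)(λ + 5), so the eigenvalues are -5, 2, 3.
λ=3: eigenvector (1, 0, -2).
λ=2: eigenvector (0, 0, 1).
λ=-5: eigenvector (-1, 1, 0).
P = [[1, 0, -1], [0, 0, 1], [-2, 1, 0]], D = diag(3, 2, -5), P⁻¹ = [[1, 1, 0], [2, 2, 1], [0, 1, 0]].
T³ = P·diag(27, 8, -125)·P⁻¹ = [[27, 152, 0], [0, -125, 0], [-38, -38, 8]].
The requested entry is -38.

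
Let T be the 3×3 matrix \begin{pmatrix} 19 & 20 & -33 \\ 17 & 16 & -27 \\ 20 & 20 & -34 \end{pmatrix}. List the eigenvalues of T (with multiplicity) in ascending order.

-4, -1, 6

Characteristic polynomial: p(λ) = λ^3 - λ^2 - 26λ - 24 = (λ - 6)(λ + 1)(λ + 4).
Roots (with multiplicity): -4, -1, 6.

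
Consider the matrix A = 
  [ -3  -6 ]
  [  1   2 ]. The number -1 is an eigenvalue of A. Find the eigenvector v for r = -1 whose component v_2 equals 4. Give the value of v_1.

-12

A + 1I = [[-2, -6], [1, 3]].
Solving (A + 1I)v = 0 gives the eigenspace spanned by (-12, 4).
With v_2 = 4, v = (-12, 4), so v_1 = -12.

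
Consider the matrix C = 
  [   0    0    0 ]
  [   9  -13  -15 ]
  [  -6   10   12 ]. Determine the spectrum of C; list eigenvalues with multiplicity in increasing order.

-3, 0, 2

Characteristic polynomial: p(r) = r^3 + r^2 - 6r = r(r - 2)(r + 3).
Roots (with multiplicity): -3, 0, 2.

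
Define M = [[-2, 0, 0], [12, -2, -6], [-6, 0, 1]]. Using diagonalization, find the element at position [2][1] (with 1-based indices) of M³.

Characteristic polynomial: r^3 + 3r^2 - 4 = (r - 1)(r + 2)^2, so the eigenvalues are -2, -2, 1.
r=-2: eigenvector (1, 0, 2).
r=-2: eigenvector (0, 1, 0).
r=1: eigenvector (0, -2, 1).
P = [[1, 0, 0], [0, 1, -2], [2, 0, 1]], D = diag(-2, -2, 1), P⁻¹ = [[1, 0, 0], [-4, 1, 2], [-2, 0, 1]].
M³ = P·diag(-8, -8, 1)·P⁻¹ = [[-8, 0, 0], [36, -8, -18], [-18, 0, 1]].
The requested entry is 36.

36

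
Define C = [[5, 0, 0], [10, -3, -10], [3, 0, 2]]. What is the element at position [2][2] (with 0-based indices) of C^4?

16

Characteristic polynomial: λ^3 - 4λ^2 - 11λ + 30 = (λ - 5)(λ - 2)(λ + 3), so the eigenvalues are -3, 2, 5.
λ=5: eigenvector (1, 0, 1).
λ=-3: eigenvector (0, 1, 0).
λ=2: eigenvector (0, -2, 1).
P = [[1, 0, 0], [0, 1, -2], [1, 0, 1]], D = diag(5, -3, 2), P⁻¹ = [[1, 0, 0], [-2, 1, 2], [-1, 0, 1]].
C⁴ = P·diag(625, 81, 16)·P⁻¹ = [[625, 0, 0], [-130, 81, 130], [609, 0, 16]].
The requested entry is 16.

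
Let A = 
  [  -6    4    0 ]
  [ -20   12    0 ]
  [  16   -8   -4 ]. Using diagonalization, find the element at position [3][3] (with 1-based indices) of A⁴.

256

Characteristic polynomial: s^3 - 2s^2 - 16s + 32 = (s - 4)(s - 2)(s + 4), so the eigenvalues are -4, 2, 4.
s=2: eigenvector (1, 2, 0).
s=-4: eigenvector (0, 0, 1).
s=4: eigenvector (2, 5, -1).
P = [[1, 0, 2], [2, 0, 5], [0, 1, -1]], D = diag(2, -4, 4), P⁻¹ = [[5, -2, 0], [-2, 1, 1], [-2, 1, 0]].
A⁴ = P·diag(16, 256, 256)·P⁻¹ = [[-944, 480, 0], [-2400, 1216, 0], [0, 0, 256]].
The requested entry is 256.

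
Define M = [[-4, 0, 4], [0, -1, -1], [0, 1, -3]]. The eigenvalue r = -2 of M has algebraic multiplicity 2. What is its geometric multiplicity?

1

M + 2I = [[-2, 0, 4], [0, 1, -1], [0, 1, -1]].
This matrix has rank 2, so its null space has dimension 3 − 2 = 1.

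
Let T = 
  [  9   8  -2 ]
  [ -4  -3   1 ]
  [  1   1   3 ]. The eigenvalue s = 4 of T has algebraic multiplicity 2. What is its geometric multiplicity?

1

T − 4I = [[5, 8, -2], [-4, -7, 1], [1, 1, -1]].
This matrix has rank 2, so its null space has dimension 3 − 2 = 1.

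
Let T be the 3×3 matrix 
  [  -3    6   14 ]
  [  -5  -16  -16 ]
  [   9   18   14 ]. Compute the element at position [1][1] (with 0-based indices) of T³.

Characteristic polynomial: s^3 + 5s^2 - 26s - 120 = (s - 5)(s + 4)(s + 6), so the eigenvalues are -6, -4, 5.
s=5: eigenvector (1, -1, 1).
s=-6: eigenvector (-2, 1, 0).
s=-4: eigenvector (4, -3, 1).
P = [[1, -2, 4], [-1, 1, -3], [1, 0, 1]], D = diag(5, -6, -4), P⁻¹ = [[1, 2, 2], [-2, -3, -1], [-1, -2, -1]].
T³ = P·diag(125, -216, -64)·P⁻¹ = [[-483, -534, 74], [115, 14, -226], [189, 378, 314]].
The requested entry is 14.

14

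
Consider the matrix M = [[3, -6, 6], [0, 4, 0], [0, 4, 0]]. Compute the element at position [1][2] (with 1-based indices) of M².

Characteristic polynomial: r^3 - 7r^2 + 12r = r(r - 4)(r - 3), so the eigenvalues are 0, 3, 4.
r=3: eigenvector (1, 0, 0).
r=0: eigenvector (-2, 0, 1).
r=4: eigenvector (0, 1, 1).
P = [[1, -2, 0], [0, 0, 1], [0, 1, 1]], D = diag(3, 0, 4), P⁻¹ = [[1, -2, 2], [0, -1, 1], [0, 1, 0]].
M² = P·diag(9, 0, 16)·P⁻¹ = [[9, -18, 18], [0, 16, 0], [0, 16, 0]].
The requested entry is -18.

-18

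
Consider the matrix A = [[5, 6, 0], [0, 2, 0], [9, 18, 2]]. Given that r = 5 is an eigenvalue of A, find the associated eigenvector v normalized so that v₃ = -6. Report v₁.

A − 5I = [[0, 6, 0], [0, -3, 0], [9, 18, -3]].
Solving (A − 5I)v = 0 gives the eigenspace spanned by (-2, 0, -6).
With v₃ = -6, v = (-2, 0, -6), so v₁ = -2.

-2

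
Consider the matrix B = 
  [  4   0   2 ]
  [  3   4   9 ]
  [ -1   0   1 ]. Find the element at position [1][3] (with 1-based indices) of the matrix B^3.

38

Characteristic polynomial: λ^3 - 9λ^2 + 26λ - 24 = (λ - 4)(λ - 3)(λ - 2), so the eigenvalues are 2, 3, 4.
λ=2: eigenvector (-1, -3, 1).
λ=4: eigenvector (0, 1, 0).
λ=3: eigenvector (-2, -3, 1).
P = [[-1, 0, -2], [-3, 1, -3], [1, 0, 1]], D = diag(2, 4, 3), P⁻¹ = [[1, 0, 2], [0, 1, 3], [-1, 0, -1]].
B³ = P·diag(8, 64, 27)·P⁻¹ = [[46, 0, 38], [57, 64, 225], [-19, 0, -11]].
The requested entry is 38.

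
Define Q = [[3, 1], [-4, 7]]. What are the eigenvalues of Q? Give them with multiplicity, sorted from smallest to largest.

Characteristic polynomial: p(r) = r^2 - 10r + 25 = (r - 5)^2.
Roots (with multiplicity): 5, 5.

5, 5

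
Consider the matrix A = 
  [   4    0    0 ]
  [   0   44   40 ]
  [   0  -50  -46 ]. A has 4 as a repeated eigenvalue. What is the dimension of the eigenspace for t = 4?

2

A − 4I = [[0, 0, 0], [0, 40, 40], [0, -50, -50]].
This matrix has rank 1, so its null space has dimension 3 − 1 = 2.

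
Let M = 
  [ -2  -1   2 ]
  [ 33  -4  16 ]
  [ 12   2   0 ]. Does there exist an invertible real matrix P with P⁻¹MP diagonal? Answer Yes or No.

Characteristic polynomial: p(r) = r^3 + 6r^2 - 15r - 100 = (r - 4)(r + 5)^2.
r = -5 has algebraic multiplicity 2; rank(M + 5I) = 2, so geometric multiplicity = 1.
Geometric multiplicity < algebraic multiplicity, so M is not diagonalizable.

No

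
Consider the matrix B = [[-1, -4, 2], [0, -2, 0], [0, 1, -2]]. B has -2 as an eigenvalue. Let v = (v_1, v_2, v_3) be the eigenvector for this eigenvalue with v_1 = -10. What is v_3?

B + 2I = [[1, -4, 2], [0, 0, 0], [0, 1, 0]].
Solving (B + 2I)v = 0 gives the eigenspace spanned by (-10, 0, 5).
With v_1 = -10, v = (-10, 0, 5), so v_3 = 5.

5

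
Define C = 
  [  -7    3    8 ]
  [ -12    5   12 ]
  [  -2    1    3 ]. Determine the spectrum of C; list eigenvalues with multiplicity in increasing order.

-1, 1, 1

Characteristic polynomial: p(r) = r^3 - r^2 - r + 1 = (r - 1)^2(r + 1).
Roots (with multiplicity): -1, 1, 1.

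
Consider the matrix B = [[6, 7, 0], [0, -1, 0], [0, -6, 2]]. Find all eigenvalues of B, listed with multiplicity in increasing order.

-1, 2, 6

Characteristic polynomial: p(r) = r^3 - 7r^2 + 4r + 12 = (r - 6)(r - 2)(r + 1).
Roots (with multiplicity): -1, 2, 6.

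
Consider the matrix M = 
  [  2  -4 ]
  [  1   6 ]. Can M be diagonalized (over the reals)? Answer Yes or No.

Characteristic polynomial: p(λ) = λ^2 - 8λ + 16 = (λ - 4)^2.
λ = 4 has algebraic multiplicity 2; rank(M − 4I) = 1, so geometric multiplicity = 1.
Geometric multiplicity < algebraic multiplicity, so M is not diagonalizable.

No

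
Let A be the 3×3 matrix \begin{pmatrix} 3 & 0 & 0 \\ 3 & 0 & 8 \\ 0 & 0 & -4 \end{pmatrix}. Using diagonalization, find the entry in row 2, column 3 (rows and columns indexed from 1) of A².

Characteristic polynomial: s^3 + s^2 - 12s = s(s - 3)(s + 4), so the eigenvalues are -4, 0, 3.
s=3: eigenvector (1, 1, 0).
s=0: eigenvector (0, 1, 0).
s=-4: eigenvector (0, -2, 1).
P = [[1, 0, 0], [1, 1, -2], [0, 0, 1]], D = diag(3, 0, -4), P⁻¹ = [[1, 0, 0], [-1, 1, 2], [0, 0, 1]].
A² = P·diag(9, 0, 16)·P⁻¹ = [[9, 0, 0], [9, 0, -32], [0, 0, 16]].
The requested entry is -32.

-32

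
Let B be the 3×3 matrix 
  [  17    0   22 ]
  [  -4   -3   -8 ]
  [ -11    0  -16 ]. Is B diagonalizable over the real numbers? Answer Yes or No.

Characteristic polynomial: p(λ) = λ^3 + 2λ^2 - 33λ - 90 = (λ - 6)(λ + 3)(λ + 5).
All 3 eigenvalues are distinct, so B is diagonalizable.

Yes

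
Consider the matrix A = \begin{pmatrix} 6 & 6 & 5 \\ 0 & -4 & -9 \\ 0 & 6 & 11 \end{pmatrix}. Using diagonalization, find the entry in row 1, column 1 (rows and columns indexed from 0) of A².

Characteristic polynomial: t^3 - 13t^2 + 52t - 60 = (t - 6)(t - 5)(t - 2), so the eigenvalues are 2, 5, 6.
t=6: eigenvector (1, 0, 0).
t=2: eigenvector (-2, 3, -2).
t=5: eigenvector (1, -1, 1).
P = [[1, -2, 1], [0, 3, -1], [0, -2, 1]], D = diag(6, 2, 5), P⁻¹ = [[1, 0, -1], [0, 1, 1], [0, 2, 3]].
A² = P·diag(36, 4, 25)·P⁻¹ = [[36, 42, 31], [0, -38, -63], [0, 42, 67]].
The requested entry is -38.

-38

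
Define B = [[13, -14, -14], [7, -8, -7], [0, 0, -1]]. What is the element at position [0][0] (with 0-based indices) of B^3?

Characteristic polynomial: μ^3 - 4μ^2 - 11μ - 6 = (μ - 6)(μ + 1)^2, so the eigenvalues are -1, -1, 6.
μ=-1: eigenvector (-1, -1, 0).
μ=6: eigenvector (2, 1, 0).
μ=-1: eigenvector (0, -1, 1).
P = [[-1, 2, 0], [-1, 1, -1], [0, 0, 1]], D = diag(-1, 6, -1), P⁻¹ = [[1, -2, -2], [1, -1, -1], [0, 0, 1]].
B³ = P·diag(-1, 216, -1)·P⁻¹ = [[433, -434, -434], [217, -218, -217], [0, 0, -1]].
The requested entry is 433.

433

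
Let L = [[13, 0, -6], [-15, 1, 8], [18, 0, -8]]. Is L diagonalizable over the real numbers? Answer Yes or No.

Characteristic polynomial: p(λ) = λ^3 - 6λ^2 + 9λ - 4 = (λ - 4)(λ - 1)^2.
λ = 1 has algebraic multiplicity 2; rank(L − 1I) = 2, so geometric multiplicity = 1.
Geometric multiplicity < algebraic multiplicity, so L is not diagonalizable.

No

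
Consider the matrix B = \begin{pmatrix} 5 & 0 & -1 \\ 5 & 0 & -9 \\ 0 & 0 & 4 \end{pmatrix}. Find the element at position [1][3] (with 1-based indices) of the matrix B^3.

-61

Characteristic polynomial: r^3 - 9r^2 + 20r = r(r - 5)(r - 4), so the eigenvalues are 0, 4, 5.
r=5: eigenvector (1, 1, 0).
r=0: eigenvector (0, 1, 0).
r=4: eigenvector (1, -1, 1).
P = [[1, 0, 1], [1, 1, -1], [0, 0, 1]], D = diag(5, 0, 4), P⁻¹ = [[1, 0, -1], [-1, 1, 2], [0, 0, 1]].
B³ = P·diag(125, 0, 64)·P⁻¹ = [[125, 0, -61], [125, 0, -189], [0, 0, 64]].
The requested entry is -61.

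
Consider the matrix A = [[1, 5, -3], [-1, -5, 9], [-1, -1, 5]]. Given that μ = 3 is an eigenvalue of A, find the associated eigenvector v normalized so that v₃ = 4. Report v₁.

A − 3I = [[-2, 5, -3], [-1, -8, 9], [-1, -1, 2]].
Solving (A − 3I)v = 0 gives the eigenspace spanned by (4, 4, 4).
With v₃ = 4, v = (4, 4, 4), so v₁ = 4.

4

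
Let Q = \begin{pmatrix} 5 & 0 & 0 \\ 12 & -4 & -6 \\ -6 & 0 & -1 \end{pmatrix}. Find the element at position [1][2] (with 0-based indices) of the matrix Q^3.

Characteristic polynomial: r^3 - 21r - 20 = (r - 5)(r + 1)(r + 4), so the eigenvalues are -4, -1, 5.
r=5: eigenvector (1, 2, -1).
r=-1: eigenvector (0, -2, 1).
r=-4: eigenvector (0, 1, 0).
P = [[1, 0, 0], [2, -2, 1], [-1, 1, 0]], D = diag(5, -1, -4), P⁻¹ = [[1, 0, 0], [1, 0, 1], [0, 1, 2]].
Q³ = P·diag(125, -1, -64)·P⁻¹ = [[125, 0, 0], [252, -64, -126], [-126, 0, -1]].
The requested entry is -126.

-126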